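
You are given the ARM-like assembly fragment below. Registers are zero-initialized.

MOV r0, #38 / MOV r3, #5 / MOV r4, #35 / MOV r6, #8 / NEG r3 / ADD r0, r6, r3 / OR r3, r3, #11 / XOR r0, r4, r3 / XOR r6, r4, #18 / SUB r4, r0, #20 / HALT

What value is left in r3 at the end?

-5

r0=38
r3=5
r4=35
r6=8
r3=-(5)=-5
r0=8+(-5)=3
r3=(-5)|11=-5
r0=35^(-5)=-40
r6=35^18=49
r4=(-40)-20=-60
halt.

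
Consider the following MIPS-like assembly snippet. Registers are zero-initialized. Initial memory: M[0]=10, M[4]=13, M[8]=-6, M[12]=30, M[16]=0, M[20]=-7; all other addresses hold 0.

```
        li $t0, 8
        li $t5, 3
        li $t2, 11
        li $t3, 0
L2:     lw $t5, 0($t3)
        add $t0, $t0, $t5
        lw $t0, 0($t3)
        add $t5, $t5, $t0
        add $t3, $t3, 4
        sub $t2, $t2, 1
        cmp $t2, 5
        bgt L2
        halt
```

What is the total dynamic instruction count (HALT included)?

$t0=8
$t5=3
$t2=11
$t3=0
$t5=M[0]=10
$t0=8+10=18
$t0=M[0]=10
$t5=10+10=20
$t3=0+4=4
$t2=11-1=10
cmp $t2, 5  (cmp 10,5)
bgt L2: taken
$t5=M[4]=13
$t0=10+13=23
$t0=M[4]=13
$t5=13+13=26
$t3=4+4=8
$t2=10-1=9
cmp $t2, 5  (cmp 9,5)
bgt L2: taken
$t5=M[8]=-6
$t0=13+(-6)=7
$t0=M[8]=-6
$t5=(-6)+(-6)=-12
$t3=8+4=12
$t2=9-1=8
cmp $t2, 5  (cmp 8,5)
bgt L2: taken
$t5=M[12]=30
$t0=(-6)+30=24
$t0=M[12]=30
$t5=30+30=60
$t3=12+4=16
$t2=8-1=7
cmp $t2, 5  (cmp 7,5)
bgt L2: taken
$t5=M[16]=0
$t0=30+0=30
$t0=M[16]=0
$t5=0+0=0
$t3=16+4=20
$t2=7-1=6
cmp $t2, 5  (cmp 6,5)
bgt L2: taken
$t5=M[20]=-7
$t0=0+(-7)=-7
$t0=M[20]=-7
$t5=(-7)+(-7)=-14
$t3=20+4=24
$t2=6-1=5
cmp $t2, 5  (cmp 5,5)
bgt L2: not taken
halt.
Total executed instructions: 53.

53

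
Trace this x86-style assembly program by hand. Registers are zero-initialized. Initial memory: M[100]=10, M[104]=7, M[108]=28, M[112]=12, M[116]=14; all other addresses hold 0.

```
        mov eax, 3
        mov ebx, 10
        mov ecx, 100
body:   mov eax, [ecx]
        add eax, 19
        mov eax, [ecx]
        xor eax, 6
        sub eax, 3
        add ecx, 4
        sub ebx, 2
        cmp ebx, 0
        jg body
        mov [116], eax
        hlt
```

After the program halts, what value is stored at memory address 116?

eax=3
ebx=10
ecx=100
eax=M[100]=10
eax=10+19=29
eax=M[100]=10
eax=10^6=12
eax=12-3=9
ecx=100+4=104
ebx=10-2=8
cmp ebx, 0  (cmp 8,0)
jg body: taken
eax=M[104]=7
eax=7+19=26
eax=M[104]=7
eax=7^6=1
eax=1-3=-2
ecx=104+4=108
ebx=8-2=6
cmp ebx, 0  (cmp 6,0)
jg body: taken
eax=M[108]=28
eax=28+19=47
eax=M[108]=28
eax=28^6=26
eax=26-3=23
ecx=108+4=112
ebx=6-2=4
cmp ebx, 0  (cmp 4,0)
jg body: taken
eax=M[112]=12
eax=12+19=31
eax=M[112]=12
eax=12^6=10
eax=10-3=7
ecx=112+4=116
ebx=4-2=2
cmp ebx, 0  (cmp 2,0)
jg body: taken
eax=M[116]=14
eax=14+19=33
eax=M[116]=14
eax=14^6=8
eax=8-3=5
ecx=116+4=120
ebx=2-2=0
cmp ebx, 0  (cmp 0,0)
jg body: not taken
mov [116], eax → M[116]=5
halt.

5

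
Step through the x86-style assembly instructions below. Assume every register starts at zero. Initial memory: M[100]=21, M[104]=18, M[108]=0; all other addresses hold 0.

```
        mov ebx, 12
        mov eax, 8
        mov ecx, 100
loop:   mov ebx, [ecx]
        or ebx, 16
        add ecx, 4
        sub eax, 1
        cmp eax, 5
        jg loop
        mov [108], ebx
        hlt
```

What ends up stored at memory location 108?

after mov ebx, 12: ebx=12
after mov eax, 8: eax=8
after mov ecx, 100: ecx=100
after mov ebx, [ecx]: ebx=M[100]=21
after or ebx, 16: ebx=21|16=21
after add ecx, 4: ecx=100+4=104
after sub eax, 1: eax=8-1=7
cmp eax, 5  (cmp 7,5)
jg loop: taken
after mov ebx, [ecx]: ebx=M[104]=18
after or ebx, 16: ebx=18|16=18
after add ecx, 4: ecx=104+4=108
after sub eax, 1: eax=7-1=6
cmp eax, 5  (cmp 6,5)
jg loop: taken
after mov ebx, [ecx]: ebx=M[108]=0
after or ebx, 16: ebx=0|16=16
after add ecx, 4: ecx=108+4=112
after sub eax, 1: eax=6-1=5
cmp eax, 5  (cmp 5,5)
jg loop: not taken
mov [108], ebx → M[108]=16
halt.

16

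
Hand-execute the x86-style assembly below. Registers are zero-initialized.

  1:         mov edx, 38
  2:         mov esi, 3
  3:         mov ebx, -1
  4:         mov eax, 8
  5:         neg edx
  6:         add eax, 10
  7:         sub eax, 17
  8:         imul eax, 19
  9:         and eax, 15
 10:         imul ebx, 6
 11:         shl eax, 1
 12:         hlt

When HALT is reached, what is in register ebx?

after mov edx, 38: edx=38
after mov esi, 3: esi=3
after mov ebx, -1: ebx=-1
after mov eax, 8: eax=8
after neg edx: edx=-(38)=-38
after add eax, 10: eax=8+10=18
after sub eax, 17: eax=18-17=1
after imul eax, 19: eax=1*19=19
after and eax, 15: eax=19&15=3
after imul ebx, 6: ebx=(-1)*6=-6
after shl eax, 1: eax=3<<1=6
halt.

-6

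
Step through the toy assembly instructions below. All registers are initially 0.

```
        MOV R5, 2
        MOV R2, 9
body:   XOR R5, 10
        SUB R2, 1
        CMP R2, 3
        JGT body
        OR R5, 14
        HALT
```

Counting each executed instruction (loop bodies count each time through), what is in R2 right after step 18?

5

MOV R5, 2 → R5=2
MOV R2, 9 → R2=9
XOR R5, 10 → R5=2^10=8
SUB R2, 1 → R2=9-1=8
CMP R2, 3  (cmp 8,3)
JGT body: taken
XOR R5, 10 → R5=8^10=2
SUB R2, 1 → R2=8-1=7
CMP R2, 3  (cmp 7,3)
JGT body: taken
XOR R5, 10 → R5=2^10=8
SUB R2, 1 → R2=7-1=6
CMP R2, 3  (cmp 6,3)
JGT body: taken
XOR R5, 10 → R5=8^10=2
SUB R2, 1 → R2=6-1=5
CMP R2, 3  (cmp 5,3)
JGT body: taken
After step 18: R2 = 5.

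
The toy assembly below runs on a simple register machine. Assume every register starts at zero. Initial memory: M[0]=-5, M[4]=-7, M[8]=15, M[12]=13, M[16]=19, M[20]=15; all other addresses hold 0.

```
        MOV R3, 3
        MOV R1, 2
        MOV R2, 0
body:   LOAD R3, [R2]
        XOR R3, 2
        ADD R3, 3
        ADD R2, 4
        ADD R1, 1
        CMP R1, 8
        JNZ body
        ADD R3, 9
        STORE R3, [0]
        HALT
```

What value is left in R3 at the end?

25

R3=3
R1=2
R2=0
R3=M[0]=-5
R3=(-5)^2=-7
R3=(-7)+3=-4
R2=0+4=4
R1=2+1=3
CMP R1, 8  (cmp 3,8)
JNZ body: taken
R3=M[4]=-7
R3=(-7)^2=-5
R3=(-5)+3=-2
R2=4+4=8
R1=3+1=4
CMP R1, 8  (cmp 4,8)
JNZ body: taken
R3=M[8]=15
R3=15^2=13
R3=13+3=16
R2=8+4=12
R1=4+1=5
CMP R1, 8  (cmp 5,8)
JNZ body: taken
R3=M[12]=13
R3=13^2=15
R3=15+3=18
R2=12+4=16
R1=5+1=6
CMP R1, 8  (cmp 6,8)
JNZ body: taken
R3=M[16]=19
R3=19^2=17
R3=17+3=20
R2=16+4=20
R1=6+1=7
CMP R1, 8  (cmp 7,8)
JNZ body: taken
R3=M[20]=15
R3=15^2=13
R3=13+3=16
R2=20+4=24
R1=7+1=8
CMP R1, 8  (cmp 8,8)
JNZ body: not taken
R3=16+9=25
STORE R3, [0] → M[0]=25
halt.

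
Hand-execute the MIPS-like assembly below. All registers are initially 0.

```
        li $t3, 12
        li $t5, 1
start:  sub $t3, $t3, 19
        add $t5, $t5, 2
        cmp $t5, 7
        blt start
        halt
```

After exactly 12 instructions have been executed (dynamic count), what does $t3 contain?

-45

after li $t3, 12: $t3=12
after li $t5, 1: $t5=1
after sub $t3, $t3, 19: $t3=12-19=-7
after add $t5, $t5, 2: $t5=1+2=3
cmp $t5, 7  (cmp 3,7)
blt start: taken
after sub $t3, $t3, 19: $t3=(-7)-19=-26
after add $t5, $t5, 2: $t5=3+2=5
cmp $t5, 7  (cmp 5,7)
blt start: taken
after sub $t3, $t3, 19: $t3=(-26)-19=-45
after add $t5, $t5, 2: $t5=5+2=7
After step 12: $t3 = -45.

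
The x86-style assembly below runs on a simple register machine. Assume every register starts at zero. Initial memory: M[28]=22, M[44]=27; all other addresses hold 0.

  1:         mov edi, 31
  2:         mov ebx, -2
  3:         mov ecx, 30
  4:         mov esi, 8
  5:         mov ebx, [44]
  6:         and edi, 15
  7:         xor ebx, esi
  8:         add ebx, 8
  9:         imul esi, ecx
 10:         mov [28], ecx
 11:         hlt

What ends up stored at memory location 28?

30

mov edi, 31 → edi=31
mov ebx, -2 → ebx=-2
mov ecx, 30 → ecx=30
mov esi, 8 → esi=8
mov ebx, [44] → ebx=M[44]=27
and edi, 15 → edi=31&15=15
xor ebx, esi → ebx=27^8=19
add ebx, 8 → ebx=19+8=27
imul esi, ecx → esi=8*30=240
mov [28], ecx → M[28]=30
halt.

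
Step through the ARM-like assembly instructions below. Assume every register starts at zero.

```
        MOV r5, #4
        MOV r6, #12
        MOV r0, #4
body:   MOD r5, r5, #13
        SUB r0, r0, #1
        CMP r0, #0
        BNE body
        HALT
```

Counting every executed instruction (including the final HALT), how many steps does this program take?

20

r5=4
r6=12
r0=4
r5=4%13=4
r0=4-1=3
CMP r0, #0  (cmp 3,0)
BNE body: taken
r5=4%13=4
r0=3-1=2
CMP r0, #0  (cmp 2,0)
BNE body: taken
r5=4%13=4
r0=2-1=1
CMP r0, #0  (cmp 1,0)
BNE body: taken
r5=4%13=4
r0=1-1=0
CMP r0, #0  (cmp 0,0)
BNE body: not taken
halt.
Total executed instructions: 20.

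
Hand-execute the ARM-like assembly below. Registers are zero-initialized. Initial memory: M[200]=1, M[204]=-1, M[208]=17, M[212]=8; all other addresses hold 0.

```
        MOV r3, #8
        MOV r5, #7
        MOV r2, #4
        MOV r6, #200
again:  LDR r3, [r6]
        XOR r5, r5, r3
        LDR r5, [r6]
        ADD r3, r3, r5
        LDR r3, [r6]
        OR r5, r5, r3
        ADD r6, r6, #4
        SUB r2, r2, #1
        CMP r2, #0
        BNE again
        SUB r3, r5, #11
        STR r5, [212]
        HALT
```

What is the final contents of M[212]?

8

after MOV r3, #8: r3=8
after MOV r5, #7: r5=7
after MOV r2, #4: r2=4
after MOV r6, #200: r6=200
after LDR r3, [r6]: r3=M[200]=1
after XOR r5, r5, r3: r5=7^1=6
after LDR r5, [r6]: r5=M[200]=1
after ADD r3, r3, r5: r3=1+1=2
after LDR r3, [r6]: r3=M[200]=1
after OR r5, r5, r3: r5=1|1=1
after ADD r6, r6, #4: r6=200+4=204
after SUB r2, r2, #1: r2=4-1=3
CMP r2, #0  (cmp 3,0)
BNE again: taken
after LDR r3, [r6]: r3=M[204]=-1
after XOR r5, r5, r3: r5=1^(-1)=-2
after LDR r5, [r6]: r5=M[204]=-1
after ADD r3, r3, r5: r3=(-1)+(-1)=-2
after LDR r3, [r6]: r3=M[204]=-1
after OR r5, r5, r3: r5=(-1)|(-1)=-1
after ADD r6, r6, #4: r6=204+4=208
after SUB r2, r2, #1: r2=3-1=2
CMP r2, #0  (cmp 2,0)
BNE again: taken
after LDR r3, [r6]: r3=M[208]=17
after XOR r5, r5, r3: r5=(-1)^17=-18
after LDR r5, [r6]: r5=M[208]=17
after ADD r3, r3, r5: r3=17+17=34
after LDR r3, [r6]: r3=M[208]=17
after OR r5, r5, r3: r5=17|17=17
after ADD r6, r6, #4: r6=208+4=212
after SUB r2, r2, #1: r2=2-1=1
CMP r2, #0  (cmp 1,0)
BNE again: taken
after LDR r3, [r6]: r3=M[212]=8
after XOR r5, r5, r3: r5=17^8=25
after LDR r5, [r6]: r5=M[212]=8
after ADD r3, r3, r5: r3=8+8=16
after LDR r3, [r6]: r3=M[212]=8
after OR r5, r5, r3: r5=8|8=8
after ADD r6, r6, #4: r6=212+4=216
after SUB r2, r2, #1: r2=1-1=0
CMP r2, #0  (cmp 0,0)
BNE again: not taken
after SUB r3, r5, #11: r3=8-11=-3
STR r5, [212] → M[212]=8
halt.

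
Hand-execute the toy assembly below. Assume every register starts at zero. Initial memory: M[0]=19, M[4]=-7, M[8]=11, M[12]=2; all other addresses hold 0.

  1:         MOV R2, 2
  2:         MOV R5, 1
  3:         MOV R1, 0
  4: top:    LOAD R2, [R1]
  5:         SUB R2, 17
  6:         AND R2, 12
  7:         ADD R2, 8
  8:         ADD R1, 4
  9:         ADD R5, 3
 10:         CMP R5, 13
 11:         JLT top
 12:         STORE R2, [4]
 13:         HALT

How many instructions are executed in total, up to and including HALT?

MOV R2, 2 → R2=2
MOV R5, 1 → R5=1
MOV R1, 0 → R1=0
LOAD R2, [R1] → R2=M[0]=19
SUB R2, 17 → R2=19-17=2
AND R2, 12 → R2=2&12=0
ADD R2, 8 → R2=0+8=8
ADD R1, 4 → R1=0+4=4
ADD R5, 3 → R5=1+3=4
CMP R5, 13  (cmp 4,13)
JLT top: taken
LOAD R2, [R1] → R2=M[4]=-7
SUB R2, 17 → R2=(-7)-17=-24
AND R2, 12 → R2=(-24)&12=8
ADD R2, 8 → R2=8+8=16
ADD R1, 4 → R1=4+4=8
ADD R5, 3 → R5=4+3=7
CMP R5, 13  (cmp 7,13)
JLT top: taken
LOAD R2, [R1] → R2=M[8]=11
SUB R2, 17 → R2=11-17=-6
AND R2, 12 → R2=(-6)&12=8
ADD R2, 8 → R2=8+8=16
ADD R1, 4 → R1=8+4=12
ADD R5, 3 → R5=7+3=10
CMP R5, 13  (cmp 10,13)
JLT top: taken
LOAD R2, [R1] → R2=M[12]=2
SUB R2, 17 → R2=2-17=-15
AND R2, 12 → R2=(-15)&12=0
ADD R2, 8 → R2=0+8=8
ADD R1, 4 → R1=12+4=16
ADD R5, 3 → R5=10+3=13
CMP R5, 13  (cmp 13,13)
JLT top: not taken
STORE R2, [4] → M[4]=8
halt.
Total executed instructions: 37.

37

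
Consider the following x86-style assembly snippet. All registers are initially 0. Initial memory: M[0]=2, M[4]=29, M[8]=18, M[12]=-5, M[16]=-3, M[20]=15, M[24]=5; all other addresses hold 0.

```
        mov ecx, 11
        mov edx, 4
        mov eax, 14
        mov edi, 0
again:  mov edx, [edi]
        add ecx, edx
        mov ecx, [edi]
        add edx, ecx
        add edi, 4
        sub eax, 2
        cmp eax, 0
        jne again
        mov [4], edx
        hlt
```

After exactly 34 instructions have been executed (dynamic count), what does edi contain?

16

mov ecx, 11 → ecx=11
mov edx, 4 → edx=4
mov eax, 14 → eax=14
mov edi, 0 → edi=0
mov edx, [edi] → edx=M[0]=2
add ecx, edx → ecx=11+2=13
mov ecx, [edi] → ecx=M[0]=2
add edx, ecx → edx=2+2=4
add edi, 4 → edi=0+4=4
sub eax, 2 → eax=14-2=12
cmp eax, 0  (cmp 12,0)
jne again: taken
mov edx, [edi] → edx=M[4]=29
add ecx, edx → ecx=2+29=31
mov ecx, [edi] → ecx=M[4]=29
add edx, ecx → edx=29+29=58
add edi, 4 → edi=4+4=8
sub eax, 2 → eax=12-2=10
cmp eax, 0  (cmp 10,0)
jne again: taken
mov edx, [edi] → edx=M[8]=18
add ecx, edx → ecx=29+18=47
mov ecx, [edi] → ecx=M[8]=18
add edx, ecx → edx=18+18=36
add edi, 4 → edi=8+4=12
sub eax, 2 → eax=10-2=8
cmp eax, 0  (cmp 8,0)
jne again: taken
mov edx, [edi] → edx=M[12]=-5
add ecx, edx → ecx=18+(-5)=13
mov ecx, [edi] → ecx=M[12]=-5
add edx, ecx → edx=(-5)+(-5)=-10
add edi, 4 → edi=12+4=16
sub eax, 2 → eax=8-2=6
After step 34: edi = 16.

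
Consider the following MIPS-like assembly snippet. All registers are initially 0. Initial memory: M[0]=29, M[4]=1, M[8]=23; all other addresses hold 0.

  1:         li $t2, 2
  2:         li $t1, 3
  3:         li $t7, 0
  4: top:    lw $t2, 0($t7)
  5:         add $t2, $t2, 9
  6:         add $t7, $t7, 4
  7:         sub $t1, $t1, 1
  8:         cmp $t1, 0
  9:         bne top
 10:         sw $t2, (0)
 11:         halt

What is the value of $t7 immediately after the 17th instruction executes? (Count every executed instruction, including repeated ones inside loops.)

after li $t2, 2: $t2=2
after li $t1, 3: $t1=3
after li $t7, 0: $t7=0
after lw $t2, 0($t7): $t2=M[0]=29
after add $t2, $t2, 9: $t2=29+9=38
after add $t7, $t7, 4: $t7=0+4=4
after sub $t1, $t1, 1: $t1=3-1=2
cmp $t1, 0  (cmp 2,0)
bne top: taken
after lw $t2, 0($t7): $t2=M[4]=1
after add $t2, $t2, 9: $t2=1+9=10
after add $t7, $t7, 4: $t7=4+4=8
after sub $t1, $t1, 1: $t1=2-1=1
cmp $t1, 0  (cmp 1,0)
bne top: taken
after lw $t2, 0($t7): $t2=M[8]=23
after add $t2, $t2, 9: $t2=23+9=32
After step 17: $t7 = 8.

8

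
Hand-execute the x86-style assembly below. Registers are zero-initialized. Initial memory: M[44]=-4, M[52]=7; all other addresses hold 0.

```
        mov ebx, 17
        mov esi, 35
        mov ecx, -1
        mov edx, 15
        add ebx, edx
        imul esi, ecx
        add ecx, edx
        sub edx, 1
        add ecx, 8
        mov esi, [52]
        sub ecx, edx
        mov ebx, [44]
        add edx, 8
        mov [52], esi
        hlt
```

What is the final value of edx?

22

after mov ebx, 17: ebx=17
after mov esi, 35: esi=35
after mov ecx, -1: ecx=-1
after mov edx, 15: edx=15
after add ebx, edx: ebx=17+15=32
after imul esi, ecx: esi=35*(-1)=-35
after add ecx, edx: ecx=(-1)+15=14
after sub edx, 1: edx=15-1=14
after add ecx, 8: ecx=14+8=22
after mov esi, [52]: esi=M[52]=7
after sub ecx, edx: ecx=22-14=8
after mov ebx, [44]: ebx=M[44]=-4
after add edx, 8: edx=14+8=22
mov [52], esi → M[52]=7
halt.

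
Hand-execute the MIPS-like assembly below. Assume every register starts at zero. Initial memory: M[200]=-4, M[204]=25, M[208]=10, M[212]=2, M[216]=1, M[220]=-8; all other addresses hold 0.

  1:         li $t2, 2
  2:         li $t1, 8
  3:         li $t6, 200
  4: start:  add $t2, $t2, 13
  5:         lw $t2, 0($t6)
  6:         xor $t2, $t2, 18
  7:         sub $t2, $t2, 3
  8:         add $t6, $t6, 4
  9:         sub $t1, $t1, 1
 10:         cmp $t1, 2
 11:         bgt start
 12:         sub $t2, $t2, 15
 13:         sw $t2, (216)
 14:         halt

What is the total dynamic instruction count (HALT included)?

54

after li $t2, 2: $t2=2
after li $t1, 8: $t1=8
after li $t6, 200: $t6=200
after add $t2, $t2, 13: $t2=2+13=15
after lw $t2, 0($t6): $t2=M[200]=-4
after xor $t2, $t2, 18: $t2=(-4)^18=-18
after sub $t2, $t2, 3: $t2=(-18)-3=-21
after add $t6, $t6, 4: $t6=200+4=204
after sub $t1, $t1, 1: $t1=8-1=7
cmp $t1, 2  (cmp 7,2)
bgt start: taken
after add $t2, $t2, 13: $t2=(-21)+13=-8
after lw $t2, 0($t6): $t2=M[204]=25
after xor $t2, $t2, 18: $t2=25^18=11
after sub $t2, $t2, 3: $t2=11-3=8
after add $t6, $t6, 4: $t6=204+4=208
after sub $t1, $t1, 1: $t1=7-1=6
cmp $t1, 2  (cmp 6,2)
bgt start: taken
after add $t2, $t2, 13: $t2=8+13=21
after lw $t2, 0($t6): $t2=M[208]=10
after xor $t2, $t2, 18: $t2=10^18=24
after sub $t2, $t2, 3: $t2=24-3=21
after add $t6, $t6, 4: $t6=208+4=212
after sub $t1, $t1, 1: $t1=6-1=5
cmp $t1, 2  (cmp 5,2)
bgt start: taken
after add $t2, $t2, 13: $t2=21+13=34
after lw $t2, 0($t6): $t2=M[212]=2
after xor $t2, $t2, 18: $t2=2^18=16
after sub $t2, $t2, 3: $t2=16-3=13
after add $t6, $t6, 4: $t6=212+4=216
after sub $t1, $t1, 1: $t1=5-1=4
cmp $t1, 2  (cmp 4,2)
bgt start: taken
after add $t2, $t2, 13: $t2=13+13=26
after lw $t2, 0($t6): $t2=M[216]=1
after xor $t2, $t2, 18: $t2=1^18=19
after sub $t2, $t2, 3: $t2=19-3=16
after add $t6, $t6, 4: $t6=216+4=220
after sub $t1, $t1, 1: $t1=4-1=3
cmp $t1, 2  (cmp 3,2)
bgt start: taken
after add $t2, $t2, 13: $t2=16+13=29
after lw $t2, 0($t6): $t2=M[220]=-8
after xor $t2, $t2, 18: $t2=(-8)^18=-22
after sub $t2, $t2, 3: $t2=(-22)-3=-25
after add $t6, $t6, 4: $t6=220+4=224
after sub $t1, $t1, 1: $t1=3-1=2
cmp $t1, 2  (cmp 2,2)
bgt start: not taken
after sub $t2, $t2, 15: $t2=(-25)-15=-40
sw $t2, (216) → M[216]=-40
halt.
Total executed instructions: 54.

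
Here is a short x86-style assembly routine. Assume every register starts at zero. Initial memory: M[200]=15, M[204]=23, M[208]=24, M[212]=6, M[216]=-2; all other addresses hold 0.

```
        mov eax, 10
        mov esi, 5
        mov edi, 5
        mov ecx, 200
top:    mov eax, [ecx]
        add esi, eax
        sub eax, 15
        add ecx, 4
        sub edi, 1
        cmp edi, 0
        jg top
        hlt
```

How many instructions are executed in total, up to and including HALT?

eax=10
esi=5
edi=5
ecx=200
eax=M[200]=15
esi=5+15=20
eax=15-15=0
ecx=200+4=204
edi=5-1=4
cmp edi, 0  (cmp 4,0)
jg top: taken
eax=M[204]=23
esi=20+23=43
eax=23-15=8
ecx=204+4=208
edi=4-1=3
cmp edi, 0  (cmp 3,0)
jg top: taken
eax=M[208]=24
esi=43+24=67
eax=24-15=9
ecx=208+4=212
edi=3-1=2
cmp edi, 0  (cmp 2,0)
jg top: taken
eax=M[212]=6
esi=67+6=73
eax=6-15=-9
ecx=212+4=216
edi=2-1=1
cmp edi, 0  (cmp 1,0)
jg top: taken
eax=M[216]=-2
esi=73+(-2)=71
eax=(-2)-15=-17
ecx=216+4=220
edi=1-1=0
cmp edi, 0  (cmp 0,0)
jg top: not taken
halt.
Total executed instructions: 40.

40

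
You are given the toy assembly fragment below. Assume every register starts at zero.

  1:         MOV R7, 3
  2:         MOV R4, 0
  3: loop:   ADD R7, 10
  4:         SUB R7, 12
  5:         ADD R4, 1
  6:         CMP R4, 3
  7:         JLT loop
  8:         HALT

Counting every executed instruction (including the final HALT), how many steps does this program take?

R7=3
R4=0
R7=3+10=13
R7=13-12=1
R4=0+1=1
CMP R4, 3  (cmp 1,3)
JLT loop: taken
R7=1+10=11
R7=11-12=-1
R4=1+1=2
CMP R4, 3  (cmp 2,3)
JLT loop: taken
R7=(-1)+10=9
R7=9-12=-3
R4=2+1=3
CMP R4, 3  (cmp 3,3)
JLT loop: not taken
halt.
Total executed instructions: 18.

18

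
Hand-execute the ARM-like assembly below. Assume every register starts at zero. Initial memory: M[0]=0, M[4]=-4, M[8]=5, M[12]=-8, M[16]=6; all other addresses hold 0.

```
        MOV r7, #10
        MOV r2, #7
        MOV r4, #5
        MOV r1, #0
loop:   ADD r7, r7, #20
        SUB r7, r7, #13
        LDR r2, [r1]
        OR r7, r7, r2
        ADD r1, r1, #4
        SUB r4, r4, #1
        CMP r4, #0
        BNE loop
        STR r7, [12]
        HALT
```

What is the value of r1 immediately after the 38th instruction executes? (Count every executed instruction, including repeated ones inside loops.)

r7=10
r2=7
r4=5
r1=0
r7=10+20=30
r7=30-13=17
r2=M[0]=0
r7=17|0=17
r1=0+4=4
r4=5-1=4
CMP r4, #0  (cmp 4,0)
BNE loop: taken
r7=17+20=37
r7=37-13=24
r2=M[4]=-4
r7=24|(-4)=-4
r1=4+4=8
r4=4-1=3
CMP r4, #0  (cmp 3,0)
BNE loop: taken
r7=(-4)+20=16
r7=16-13=3
r2=M[8]=5
r7=3|5=7
r1=8+4=12
r4=3-1=2
CMP r4, #0  (cmp 2,0)
BNE loop: taken
r7=7+20=27
r7=27-13=14
r2=M[12]=-8
r7=14|(-8)=-2
r1=12+4=16
r4=2-1=1
CMP r4, #0  (cmp 1,0)
BNE loop: taken
r7=(-2)+20=18
r7=18-13=5
After step 38: r1 = 16.

16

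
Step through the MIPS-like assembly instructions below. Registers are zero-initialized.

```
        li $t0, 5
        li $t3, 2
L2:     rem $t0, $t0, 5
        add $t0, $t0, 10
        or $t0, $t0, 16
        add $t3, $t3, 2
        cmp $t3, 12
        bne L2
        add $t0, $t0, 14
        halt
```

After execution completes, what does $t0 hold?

44

li $t0, 5 → $t0=5
li $t3, 2 → $t3=2
rem $t0, $t0, 5 → $t0=5%5=0
add $t0, $t0, 10 → $t0=0+10=10
or $t0, $t0, 16 → $t0=10|16=26
add $t3, $t3, 2 → $t3=2+2=4
cmp $t3, 12  (cmp 4,12)
bne L2: taken
rem $t0, $t0, 5 → $t0=26%5=1
add $t0, $t0, 10 → $t0=1+10=11
or $t0, $t0, 16 → $t0=11|16=27
add $t3, $t3, 2 → $t3=4+2=6
cmp $t3, 12  (cmp 6,12)
bne L2: taken
rem $t0, $t0, 5 → $t0=27%5=2
add $t0, $t0, 10 → $t0=2+10=12
or $t0, $t0, 16 → $t0=12|16=28
add $t3, $t3, 2 → $t3=6+2=8
cmp $t3, 12  (cmp 8,12)
bne L2: taken
rem $t0, $t0, 5 → $t0=28%5=3
add $t0, $t0, 10 → $t0=3+10=13
or $t0, $t0, 16 → $t0=13|16=29
add $t3, $t3, 2 → $t3=8+2=10
cmp $t3, 12  (cmp 10,12)
bne L2: taken
rem $t0, $t0, 5 → $t0=29%5=4
add $t0, $t0, 10 → $t0=4+10=14
or $t0, $t0, 16 → $t0=14|16=30
add $t3, $t3, 2 → $t3=10+2=12
cmp $t3, 12  (cmp 12,12)
bne L2: not taken
add $t0, $t0, 14 → $t0=30+14=44
halt.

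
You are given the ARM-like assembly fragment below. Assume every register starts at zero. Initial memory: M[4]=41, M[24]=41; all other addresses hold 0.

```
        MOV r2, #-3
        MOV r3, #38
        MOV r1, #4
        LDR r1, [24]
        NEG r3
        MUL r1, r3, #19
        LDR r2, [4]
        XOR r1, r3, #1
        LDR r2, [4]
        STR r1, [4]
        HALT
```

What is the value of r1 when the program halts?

r2=-3
r3=38
r1=4
r1=M[24]=41
r3=-(38)=-38
r1=(-38)*19=-722
r2=M[4]=41
r1=(-38)^1=-37
r2=M[4]=41
STR r1, [4] → M[4]=-37
halt.

-37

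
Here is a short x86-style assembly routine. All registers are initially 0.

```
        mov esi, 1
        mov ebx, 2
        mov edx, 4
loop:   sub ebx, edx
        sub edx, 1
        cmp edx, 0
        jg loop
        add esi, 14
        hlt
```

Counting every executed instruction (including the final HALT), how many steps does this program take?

21

after mov esi, 1: esi=1
after mov ebx, 2: ebx=2
after mov edx, 4: edx=4
after sub ebx, edx: ebx=2-4=-2
after sub edx, 1: edx=4-1=3
cmp edx, 0  (cmp 3,0)
jg loop: taken
after sub ebx, edx: ebx=(-2)-3=-5
after sub edx, 1: edx=3-1=2
cmp edx, 0  (cmp 2,0)
jg loop: taken
after sub ebx, edx: ebx=(-5)-2=-7
after sub edx, 1: edx=2-1=1
cmp edx, 0  (cmp 1,0)
jg loop: taken
after sub ebx, edx: ebx=(-7)-1=-8
after sub edx, 1: edx=1-1=0
cmp edx, 0  (cmp 0,0)
jg loop: not taken
after add esi, 14: esi=1+14=15
halt.
Total executed instructions: 21.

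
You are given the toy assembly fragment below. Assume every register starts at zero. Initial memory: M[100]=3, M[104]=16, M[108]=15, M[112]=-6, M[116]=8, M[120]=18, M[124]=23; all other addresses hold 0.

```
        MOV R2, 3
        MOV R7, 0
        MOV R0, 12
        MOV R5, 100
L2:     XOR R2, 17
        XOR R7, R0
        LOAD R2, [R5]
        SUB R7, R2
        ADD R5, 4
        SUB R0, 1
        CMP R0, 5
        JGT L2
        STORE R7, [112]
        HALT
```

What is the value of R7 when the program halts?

MOV R2, 3 → R2=3
MOV R7, 0 → R7=0
MOV R0, 12 → R0=12
MOV R5, 100 → R5=100
XOR R2, 17 → R2=3^17=18
XOR R7, R0 → R7=0^12=12
LOAD R2, [R5] → R2=M[100]=3
SUB R7, R2 → R7=12-3=9
ADD R5, 4 → R5=100+4=104
SUB R0, 1 → R0=12-1=11
CMP R0, 5  (cmp 11,5)
JGT L2: taken
XOR R2, 17 → R2=3^17=18
XOR R7, R0 → R7=9^11=2
LOAD R2, [R5] → R2=M[104]=16
SUB R7, R2 → R7=2-16=-14
ADD R5, 4 → R5=104+4=108
SUB R0, 1 → R0=11-1=10
CMP R0, 5  (cmp 10,5)
JGT L2: taken
XOR R2, 17 → R2=16^17=1
XOR R7, R0 → R7=(-14)^10=-8
LOAD R2, [R5] → R2=M[108]=15
SUB R7, R2 → R7=(-8)-15=-23
ADD R5, 4 → R5=108+4=112
SUB R0, 1 → R0=10-1=9
CMP R0, 5  (cmp 9,5)
JGT L2: taken
XOR R2, 17 → R2=15^17=30
XOR R7, R0 → R7=(-23)^9=-32
LOAD R2, [R5] → R2=M[112]=-6
SUB R7, R2 → R7=(-32)-(-6)=-26
ADD R5, 4 → R5=112+4=116
SUB R0, 1 → R0=9-1=8
CMP R0, 5  (cmp 8,5)
JGT L2: taken
XOR R2, 17 → R2=(-6)^17=-21
XOR R7, R0 → R7=(-26)^8=-18
LOAD R2, [R5] → R2=M[116]=8
SUB R7, R2 → R7=(-18)-8=-26
ADD R5, 4 → R5=116+4=120
SUB R0, 1 → R0=8-1=7
CMP R0, 5  (cmp 7,5)
JGT L2: taken
XOR R2, 17 → R2=8^17=25
XOR R7, R0 → R7=(-26)^7=-31
LOAD R2, [R5] → R2=M[120]=18
SUB R7, R2 → R7=(-31)-18=-49
ADD R5, 4 → R5=120+4=124
SUB R0, 1 → R0=7-1=6
CMP R0, 5  (cmp 6,5)
JGT L2: taken
XOR R2, 17 → R2=18^17=3
XOR R7, R0 → R7=(-49)^6=-55
LOAD R2, [R5] → R2=M[124]=23
SUB R7, R2 → R7=(-55)-23=-78
ADD R5, 4 → R5=124+4=128
SUB R0, 1 → R0=6-1=5
CMP R0, 5  (cmp 5,5)
JGT L2: not taken
STORE R7, [112] → M[112]=-78
halt.

-78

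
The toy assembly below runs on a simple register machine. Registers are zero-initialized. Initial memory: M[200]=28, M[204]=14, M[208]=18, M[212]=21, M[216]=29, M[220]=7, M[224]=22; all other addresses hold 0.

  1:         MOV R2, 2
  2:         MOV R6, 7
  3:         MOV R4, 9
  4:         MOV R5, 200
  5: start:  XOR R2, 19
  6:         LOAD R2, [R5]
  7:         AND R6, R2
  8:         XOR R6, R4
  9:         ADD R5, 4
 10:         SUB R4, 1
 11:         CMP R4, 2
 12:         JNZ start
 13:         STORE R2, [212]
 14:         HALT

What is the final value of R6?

3

MOV R2, 2 → R2=2
MOV R6, 7 → R6=7
MOV R4, 9 → R4=9
MOV R5, 200 → R5=200
XOR R2, 19 → R2=2^19=17
LOAD R2, [R5] → R2=M[200]=28
AND R6, R2 → R6=7&28=4
XOR R6, R4 → R6=4^9=13
ADD R5, 4 → R5=200+4=204
SUB R4, 1 → R4=9-1=8
CMP R4, 2  (cmp 8,2)
JNZ start: taken
XOR R2, 19 → R2=28^19=15
LOAD R2, [R5] → R2=M[204]=14
AND R6, R2 → R6=13&14=12
XOR R6, R4 → R6=12^8=4
ADD R5, 4 → R5=204+4=208
SUB R4, 1 → R4=8-1=7
CMP R4, 2  (cmp 7,2)
JNZ start: taken
XOR R2, 19 → R2=14^19=29
LOAD R2, [R5] → R2=M[208]=18
AND R6, R2 → R6=4&18=0
XOR R6, R4 → R6=0^7=7
ADD R5, 4 → R5=208+4=212
SUB R4, 1 → R4=7-1=6
CMP R4, 2  (cmp 6,2)
JNZ start: taken
XOR R2, 19 → R2=18^19=1
LOAD R2, [R5] → R2=M[212]=21
AND R6, R2 → R6=7&21=5
XOR R6, R4 → R6=5^6=3
ADD R5, 4 → R5=212+4=216
SUB R4, 1 → R4=6-1=5
CMP R4, 2  (cmp 5,2)
JNZ start: taken
XOR R2, 19 → R2=21^19=6
LOAD R2, [R5] → R2=M[216]=29
AND R6, R2 → R6=3&29=1
XOR R6, R4 → R6=1^5=4
ADD R5, 4 → R5=216+4=220
SUB R4, 1 → R4=5-1=4
CMP R4, 2  (cmp 4,2)
JNZ start: taken
XOR R2, 19 → R2=29^19=14
LOAD R2, [R5] → R2=M[220]=7
AND R6, R2 → R6=4&7=4
XOR R6, R4 → R6=4^4=0
ADD R5, 4 → R5=220+4=224
SUB R4, 1 → R4=4-1=3
CMP R4, 2  (cmp 3,2)
JNZ start: taken
XOR R2, 19 → R2=7^19=20
LOAD R2, [R5] → R2=M[224]=22
AND R6, R2 → R6=0&22=0
XOR R6, R4 → R6=0^3=3
ADD R5, 4 → R5=224+4=228
SUB R4, 1 → R4=3-1=2
CMP R4, 2  (cmp 2,2)
JNZ start: not taken
STORE R2, [212] → M[212]=22
halt.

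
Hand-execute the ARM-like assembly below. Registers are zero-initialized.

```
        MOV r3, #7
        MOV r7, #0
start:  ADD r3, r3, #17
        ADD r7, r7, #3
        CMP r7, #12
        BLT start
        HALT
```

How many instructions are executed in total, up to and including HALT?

r3=7
r7=0
r3=7+17=24
r7=0+3=3
CMP r7, #12  (cmp 3,12)
BLT start: taken
r3=24+17=41
r7=3+3=6
CMP r7, #12  (cmp 6,12)
BLT start: taken
r3=41+17=58
r7=6+3=9
CMP r7, #12  (cmp 9,12)
BLT start: taken
r3=58+17=75
r7=9+3=12
CMP r7, #12  (cmp 12,12)
BLT start: not taken
halt.
Total executed instructions: 19.

19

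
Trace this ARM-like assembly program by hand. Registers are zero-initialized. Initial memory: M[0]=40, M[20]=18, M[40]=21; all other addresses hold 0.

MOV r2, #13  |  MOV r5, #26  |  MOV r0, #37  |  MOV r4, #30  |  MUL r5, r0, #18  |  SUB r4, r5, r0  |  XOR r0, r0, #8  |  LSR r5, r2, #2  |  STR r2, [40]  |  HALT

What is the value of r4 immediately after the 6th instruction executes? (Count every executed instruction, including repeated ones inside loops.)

r2=13
r5=26
r0=37
r4=30
r5=37*18=666
r4=666-37=629
After step 6: r4 = 629.

629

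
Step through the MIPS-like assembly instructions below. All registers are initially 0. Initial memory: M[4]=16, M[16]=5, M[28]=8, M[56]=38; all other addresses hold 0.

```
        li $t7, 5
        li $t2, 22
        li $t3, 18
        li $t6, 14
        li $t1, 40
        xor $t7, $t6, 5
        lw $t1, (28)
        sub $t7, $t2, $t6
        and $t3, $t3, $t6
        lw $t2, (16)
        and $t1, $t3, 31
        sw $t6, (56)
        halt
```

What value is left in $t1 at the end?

li $t7, 5 → $t7=5
li $t2, 22 → $t2=22
li $t3, 18 → $t3=18
li $t6, 14 → $t6=14
li $t1, 40 → $t1=40
xor $t7, $t6, 5 → $t7=14^5=11
lw $t1, (28) → $t1=M[28]=8
sub $t7, $t2, $t6 → $t7=22-14=8
and $t3, $t3, $t6 → $t3=18&14=2
lw $t2, (16) → $t2=M[16]=5
and $t1, $t3, 31 → $t1=2&31=2
sw $t6, (56) → M[56]=14
halt.

2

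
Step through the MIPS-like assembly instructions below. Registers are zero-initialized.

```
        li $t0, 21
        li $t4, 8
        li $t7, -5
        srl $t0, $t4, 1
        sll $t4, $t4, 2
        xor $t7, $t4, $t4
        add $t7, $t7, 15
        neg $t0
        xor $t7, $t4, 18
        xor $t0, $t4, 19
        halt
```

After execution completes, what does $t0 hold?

51

$t0=21
$t4=8
$t7=-5
$t0=8>>1=4
$t4=8<<2=32
$t7=32^32=0
$t7=0+15=15
$t0=-(4)=-4
$t7=32^18=50
$t0=32^19=51
halt.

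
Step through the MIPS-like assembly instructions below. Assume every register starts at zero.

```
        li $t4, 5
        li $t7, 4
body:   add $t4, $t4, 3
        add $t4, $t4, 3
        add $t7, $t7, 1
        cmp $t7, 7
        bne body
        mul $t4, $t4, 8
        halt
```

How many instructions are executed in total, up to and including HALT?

19

li $t4, 5 → $t4=5
li $t7, 4 → $t7=4
add $t4, $t4, 3 → $t4=5+3=8
add $t4, $t4, 3 → $t4=8+3=11
add $t7, $t7, 1 → $t7=4+1=5
cmp $t7, 7  (cmp 5,7)
bne body: taken
add $t4, $t4, 3 → $t4=11+3=14
add $t4, $t4, 3 → $t4=14+3=17
add $t7, $t7, 1 → $t7=5+1=6
cmp $t7, 7  (cmp 6,7)
bne body: taken
add $t4, $t4, 3 → $t4=17+3=20
add $t4, $t4, 3 → $t4=20+3=23
add $t7, $t7, 1 → $t7=6+1=7
cmp $t7, 7  (cmp 7,7)
bne body: not taken
mul $t4, $t4, 8 → $t4=23*8=184
halt.
Total executed instructions: 19.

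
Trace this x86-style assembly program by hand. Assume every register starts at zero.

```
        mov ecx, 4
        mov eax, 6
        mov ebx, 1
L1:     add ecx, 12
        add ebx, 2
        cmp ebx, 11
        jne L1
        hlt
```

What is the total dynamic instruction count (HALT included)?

24

mov ecx, 4 → ecx=4
mov eax, 6 → eax=6
mov ebx, 1 → ebx=1
add ecx, 12 → ecx=4+12=16
add ebx, 2 → ebx=1+2=3
cmp ebx, 11  (cmp 3,11)
jne L1: taken
add ecx, 12 → ecx=16+12=28
add ebx, 2 → ebx=3+2=5
cmp ebx, 11  (cmp 5,11)
jne L1: taken
add ecx, 12 → ecx=28+12=40
add ebx, 2 → ebx=5+2=7
cmp ebx, 11  (cmp 7,11)
jne L1: taken
add ecx, 12 → ecx=40+12=52
add ebx, 2 → ebx=7+2=9
cmp ebx, 11  (cmp 9,11)
jne L1: taken
add ecx, 12 → ecx=52+12=64
add ebx, 2 → ebx=9+2=11
cmp ebx, 11  (cmp 11,11)
jne L1: not taken
halt.
Total executed instructions: 24.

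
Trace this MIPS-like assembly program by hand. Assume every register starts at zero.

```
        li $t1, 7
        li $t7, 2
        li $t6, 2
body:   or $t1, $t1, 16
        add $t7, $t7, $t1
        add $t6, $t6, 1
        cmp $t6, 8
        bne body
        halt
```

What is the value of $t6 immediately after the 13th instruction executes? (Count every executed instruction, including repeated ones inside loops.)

$t1=7
$t7=2
$t6=2
$t1=7|16=23
$t7=2+23=25
$t6=2+1=3
cmp $t6, 8  (cmp 3,8)
bne body: taken
$t1=23|16=23
$t7=25+23=48
$t6=3+1=4
cmp $t6, 8  (cmp 4,8)
bne body: taken
After step 13: $t6 = 4.

4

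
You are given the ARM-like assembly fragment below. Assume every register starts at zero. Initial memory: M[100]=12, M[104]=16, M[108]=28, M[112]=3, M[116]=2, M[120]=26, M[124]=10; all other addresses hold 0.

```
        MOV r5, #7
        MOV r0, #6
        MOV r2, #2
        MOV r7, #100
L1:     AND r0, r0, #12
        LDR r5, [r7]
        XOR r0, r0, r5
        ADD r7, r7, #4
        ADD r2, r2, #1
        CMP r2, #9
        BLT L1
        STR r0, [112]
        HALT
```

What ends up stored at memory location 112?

6

after MOV r5, #7: r5=7
after MOV r0, #6: r0=6
after MOV r2, #2: r2=2
after MOV r7, #100: r7=100
after AND r0, r0, #12: r0=6&12=4
after LDR r5, [r7]: r5=M[100]=12
after XOR r0, r0, r5: r0=4^12=8
after ADD r7, r7, #4: r7=100+4=104
after ADD r2, r2, #1: r2=2+1=3
CMP r2, #9  (cmp 3,9)
BLT L1: taken
after AND r0, r0, #12: r0=8&12=8
after LDR r5, [r7]: r5=M[104]=16
after XOR r0, r0, r5: r0=8^16=24
after ADD r7, r7, #4: r7=104+4=108
after ADD r2, r2, #1: r2=3+1=4
CMP r2, #9  (cmp 4,9)
BLT L1: taken
after AND r0, r0, #12: r0=24&12=8
after LDR r5, [r7]: r5=M[108]=28
after XOR r0, r0, r5: r0=8^28=20
after ADD r7, r7, #4: r7=108+4=112
after ADD r2, r2, #1: r2=4+1=5
CMP r2, #9  (cmp 5,9)
BLT L1: taken
after AND r0, r0, #12: r0=20&12=4
after LDR r5, [r7]: r5=M[112]=3
after XOR r0, r0, r5: r0=4^3=7
after ADD r7, r7, #4: r7=112+4=116
after ADD r2, r2, #1: r2=5+1=6
CMP r2, #9  (cmp 6,9)
BLT L1: taken
after AND r0, r0, #12: r0=7&12=4
after LDR r5, [r7]: r5=M[116]=2
after XOR r0, r0, r5: r0=4^2=6
after ADD r7, r7, #4: r7=116+4=120
after ADD r2, r2, #1: r2=6+1=7
CMP r2, #9  (cmp 7,9)
BLT L1: taken
after AND r0, r0, #12: r0=6&12=4
after LDR r5, [r7]: r5=M[120]=26
after XOR r0, r0, r5: r0=4^26=30
after ADD r7, r7, #4: r7=120+4=124
after ADD r2, r2, #1: r2=7+1=8
CMP r2, #9  (cmp 8,9)
BLT L1: taken
after AND r0, r0, #12: r0=30&12=12
after LDR r5, [r7]: r5=M[124]=10
after XOR r0, r0, r5: r0=12^10=6
after ADD r7, r7, #4: r7=124+4=128
after ADD r2, r2, #1: r2=8+1=9
CMP r2, #9  (cmp 9,9)
BLT L1: not taken
STR r0, [112] → M[112]=6
halt.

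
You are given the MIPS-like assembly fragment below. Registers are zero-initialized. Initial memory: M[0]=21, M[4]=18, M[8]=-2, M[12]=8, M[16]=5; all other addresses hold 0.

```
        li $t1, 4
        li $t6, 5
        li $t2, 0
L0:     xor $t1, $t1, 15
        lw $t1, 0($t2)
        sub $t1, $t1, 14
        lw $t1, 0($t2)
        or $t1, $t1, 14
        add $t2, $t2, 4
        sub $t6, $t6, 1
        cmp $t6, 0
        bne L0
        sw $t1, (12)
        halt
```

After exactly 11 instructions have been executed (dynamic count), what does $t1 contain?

31

$t1=4
$t6=5
$t2=0
$t1=4^15=11
$t1=M[0]=21
$t1=21-14=7
$t1=M[0]=21
$t1=21|14=31
$t2=0+4=4
$t6=5-1=4
cmp $t6, 0  (cmp 4,0)
After step 11: $t1 = 31.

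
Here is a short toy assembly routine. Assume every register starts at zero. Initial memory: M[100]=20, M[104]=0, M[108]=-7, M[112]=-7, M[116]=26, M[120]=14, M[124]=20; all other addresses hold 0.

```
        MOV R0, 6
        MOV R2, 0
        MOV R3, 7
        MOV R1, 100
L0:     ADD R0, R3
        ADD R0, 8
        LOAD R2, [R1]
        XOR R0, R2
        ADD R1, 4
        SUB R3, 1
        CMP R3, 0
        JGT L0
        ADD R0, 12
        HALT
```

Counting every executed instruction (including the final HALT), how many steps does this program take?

62

after MOV R0, 6: R0=6
after MOV R2, 0: R2=0
after MOV R3, 7: R3=7
after MOV R1, 100: R1=100
after ADD R0, R3: R0=6+7=13
after ADD R0, 8: R0=13+8=21
after LOAD R2, [R1]: R2=M[100]=20
after XOR R0, R2: R0=21^20=1
after ADD R1, 4: R1=100+4=104
after SUB R3, 1: R3=7-1=6
CMP R3, 0  (cmp 6,0)
JGT L0: taken
after ADD R0, R3: R0=1+6=7
after ADD R0, 8: R0=7+8=15
after LOAD R2, [R1]: R2=M[104]=0
after XOR R0, R2: R0=15^0=15
after ADD R1, 4: R1=104+4=108
after SUB R3, 1: R3=6-1=5
CMP R3, 0  (cmp 5,0)
JGT L0: taken
after ADD R0, R3: R0=15+5=20
after ADD R0, 8: R0=20+8=28
after LOAD R2, [R1]: R2=M[108]=-7
after XOR R0, R2: R0=28^(-7)=-27
after ADD R1, 4: R1=108+4=112
after SUB R3, 1: R3=5-1=4
CMP R3, 0  (cmp 4,0)
JGT L0: taken
after ADD R0, R3: R0=(-27)+4=-23
after ADD R0, 8: R0=(-23)+8=-15
after LOAD R2, [R1]: R2=M[112]=-7
after XOR R0, R2: R0=(-15)^(-7)=8
after ADD R1, 4: R1=112+4=116
after SUB R3, 1: R3=4-1=3
CMP R3, 0  (cmp 3,0)
JGT L0: taken
after ADD R0, R3: R0=8+3=11
after ADD R0, 8: R0=11+8=19
after LOAD R2, [R1]: R2=M[116]=26
after XOR R0, R2: R0=19^26=9
after ADD R1, 4: R1=116+4=120
after SUB R3, 1: R3=3-1=2
CMP R3, 0  (cmp 2,0)
JGT L0: taken
after ADD R0, R3: R0=9+2=11
after ADD R0, 8: R0=11+8=19
after LOAD R2, [R1]: R2=M[120]=14
after XOR R0, R2: R0=19^14=29
after ADD R1, 4: R1=120+4=124
after SUB R3, 1: R3=2-1=1
CMP R3, 0  (cmp 1,0)
JGT L0: taken
after ADD R0, R3: R0=29+1=30
after ADD R0, 8: R0=30+8=38
after LOAD R2, [R1]: R2=M[124]=20
after XOR R0, R2: R0=38^20=50
after ADD R1, 4: R1=124+4=128
after SUB R3, 1: R3=1-1=0
CMP R3, 0  (cmp 0,0)
JGT L0: not taken
after ADD R0, 12: R0=50+12=62
halt.
Total executed instructions: 62.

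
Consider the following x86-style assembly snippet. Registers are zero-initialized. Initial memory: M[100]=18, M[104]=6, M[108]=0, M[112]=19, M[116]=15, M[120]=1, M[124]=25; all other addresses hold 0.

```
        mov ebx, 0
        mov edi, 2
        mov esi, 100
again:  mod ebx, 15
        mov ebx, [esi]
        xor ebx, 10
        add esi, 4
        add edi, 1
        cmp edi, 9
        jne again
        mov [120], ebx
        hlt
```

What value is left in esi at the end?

mov ebx, 0 → ebx=0
mov edi, 2 → edi=2
mov esi, 100 → esi=100
mod ebx, 15 → ebx=0%15=0
mov ebx, [esi] → ebx=M[100]=18
xor ebx, 10 → ebx=18^10=24
add esi, 4 → esi=100+4=104
add edi, 1 → edi=2+1=3
cmp edi, 9  (cmp 3,9)
jne again: taken
mod ebx, 15 → ebx=24%15=9
mov ebx, [esi] → ebx=M[104]=6
xor ebx, 10 → ebx=6^10=12
add esi, 4 → esi=104+4=108
add edi, 1 → edi=3+1=4
cmp edi, 9  (cmp 4,9)
jne again: taken
mod ebx, 15 → ebx=12%15=12
mov ebx, [esi] → ebx=M[108]=0
xor ebx, 10 → ebx=0^10=10
add esi, 4 → esi=108+4=112
add edi, 1 → edi=4+1=5
cmp edi, 9  (cmp 5,9)
jne again: taken
mod ebx, 15 → ebx=10%15=10
mov ebx, [esi] → ebx=M[112]=19
xor ebx, 10 → ebx=19^10=25
add esi, 4 → esi=112+4=116
add edi, 1 → edi=5+1=6
cmp edi, 9  (cmp 6,9)
jne again: taken
mod ebx, 15 → ebx=25%15=10
mov ebx, [esi] → ebx=M[116]=15
xor ebx, 10 → ebx=15^10=5
add esi, 4 → esi=116+4=120
add edi, 1 → edi=6+1=7
cmp edi, 9  (cmp 7,9)
jne again: taken
mod ebx, 15 → ebx=5%15=5
mov ebx, [esi] → ebx=M[120]=1
xor ebx, 10 → ebx=1^10=11
add esi, 4 → esi=120+4=124
add edi, 1 → edi=7+1=8
cmp edi, 9  (cmp 8,9)
jne again: taken
mod ebx, 15 → ebx=11%15=11
mov ebx, [esi] → ebx=M[124]=25
xor ebx, 10 → ebx=25^10=19
add esi, 4 → esi=124+4=128
add edi, 1 → edi=8+1=9
cmp edi, 9  (cmp 9,9)
jne again: not taken
mov [120], ebx → M[120]=19
halt.

128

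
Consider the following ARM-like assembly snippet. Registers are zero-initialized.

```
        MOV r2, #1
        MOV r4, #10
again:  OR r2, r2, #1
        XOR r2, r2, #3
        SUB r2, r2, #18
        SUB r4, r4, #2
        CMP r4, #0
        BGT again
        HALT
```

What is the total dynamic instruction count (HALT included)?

33

MOV r2, #1 → r2=1
MOV r4, #10 → r4=10
OR r2, r2, #1 → r2=1|1=1
XOR r2, r2, #3 → r2=1^3=2
SUB r2, r2, #18 → r2=2-18=-16
SUB r4, r4, #2 → r4=10-2=8
CMP r4, #0  (cmp 8,0)
BGT again: taken
OR r2, r2, #1 → r2=(-16)|1=-15
XOR r2, r2, #3 → r2=(-15)^3=-14
SUB r2, r2, #18 → r2=(-14)-18=-32
SUB r4, r4, #2 → r4=8-2=6
CMP r4, #0  (cmp 6,0)
BGT again: taken
OR r2, r2, #1 → r2=(-32)|1=-31
XOR r2, r2, #3 → r2=(-31)^3=-30
SUB r2, r2, #18 → r2=(-30)-18=-48
SUB r4, r4, #2 → r4=6-2=4
CMP r4, #0  (cmp 4,0)
BGT again: taken
OR r2, r2, #1 → r2=(-48)|1=-47
XOR r2, r2, #3 → r2=(-47)^3=-46
SUB r2, r2, #18 → r2=(-46)-18=-64
SUB r4, r4, #2 → r4=4-2=2
CMP r4, #0  (cmp 2,0)
BGT again: taken
OR r2, r2, #1 → r2=(-64)|1=-63
XOR r2, r2, #3 → r2=(-63)^3=-62
SUB r2, r2, #18 → r2=(-62)-18=-80
SUB r4, r4, #2 → r4=2-2=0
CMP r4, #0  (cmp 0,0)
BGT again: not taken
halt.
Total executed instructions: 33.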